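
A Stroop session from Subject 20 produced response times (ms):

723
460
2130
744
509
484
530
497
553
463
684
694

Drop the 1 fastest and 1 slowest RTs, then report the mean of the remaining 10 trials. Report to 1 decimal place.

Sorted: 460, 463, 484, 497, 509, 530, 553, 684, 694, 723, 744, 2130
Drop lowest 1 (460) and highest 1 (2130)
Remaining (n=10): Σ = 5881, mean = 5881/10 = 588.100

588.1 ms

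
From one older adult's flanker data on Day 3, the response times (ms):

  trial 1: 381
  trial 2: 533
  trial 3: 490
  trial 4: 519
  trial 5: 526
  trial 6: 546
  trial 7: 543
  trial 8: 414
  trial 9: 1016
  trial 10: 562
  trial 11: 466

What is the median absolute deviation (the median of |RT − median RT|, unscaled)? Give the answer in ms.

Sorted: 381, 414, 466, 490, 519, 526, 533, 543, 546, 562, 1016 → median = 526
|x − 526|: 145, 7, 36, 7, 0, 20, 17, 112, 490, 36, 60
Sorted deviations: 0, 7, 7, 17, 20, 36, 36, 60, 112, 145, 490 → MAD = 36

36 ms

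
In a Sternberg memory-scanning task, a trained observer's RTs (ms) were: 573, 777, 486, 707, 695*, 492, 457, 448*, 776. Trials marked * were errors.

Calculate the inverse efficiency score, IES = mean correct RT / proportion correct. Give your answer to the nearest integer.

784 ms

Correct trials (n=7): 573, 777, 486, 707, 492, 457, 776
Mean correct RT = 4268/7 = 609.7143 ms
Proportion correct = 7/9
IES = 609.7143 / (7/9) = 783.918 ms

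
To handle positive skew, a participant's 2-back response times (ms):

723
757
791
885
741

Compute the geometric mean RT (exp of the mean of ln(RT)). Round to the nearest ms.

777 ms

ln(RT): 6.5834, 6.6294, 6.6733, 6.7856, 6.6080
Mean ln(RT) = 33.2797/5 = 6.65593
Geometric mean = exp(6.65593) = 777.38 ms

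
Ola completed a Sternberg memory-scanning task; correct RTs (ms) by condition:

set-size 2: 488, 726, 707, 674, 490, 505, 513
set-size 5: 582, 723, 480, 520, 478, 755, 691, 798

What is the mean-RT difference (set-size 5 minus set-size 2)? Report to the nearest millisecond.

42 ms

M(set-size 2) = 4103/7 = 586.143
M(set-size 5) = 5027/8 = 628.375
Difference = 628.375 − 586.143 = 42.232 ms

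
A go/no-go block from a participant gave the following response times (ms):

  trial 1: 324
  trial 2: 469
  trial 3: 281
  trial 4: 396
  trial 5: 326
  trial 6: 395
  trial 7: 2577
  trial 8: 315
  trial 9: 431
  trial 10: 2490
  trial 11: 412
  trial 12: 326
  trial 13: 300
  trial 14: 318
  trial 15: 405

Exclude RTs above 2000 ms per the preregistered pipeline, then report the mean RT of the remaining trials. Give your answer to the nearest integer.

361 ms

Excluded: 2490, 2577
Retained (n=13): Σ = 4698
Mean = 4698/13 = 361.3846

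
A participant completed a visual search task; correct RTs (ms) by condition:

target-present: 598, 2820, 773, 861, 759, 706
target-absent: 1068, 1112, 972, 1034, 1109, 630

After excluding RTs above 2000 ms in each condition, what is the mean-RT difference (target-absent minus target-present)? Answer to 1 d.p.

target-present: exclude 2820
M(target-present) = 3697/5 = 739.400
M(target-absent) = 5925/6 = 987.500
Difference = 987.500 − 739.400 = 248.100 ms

248.1 ms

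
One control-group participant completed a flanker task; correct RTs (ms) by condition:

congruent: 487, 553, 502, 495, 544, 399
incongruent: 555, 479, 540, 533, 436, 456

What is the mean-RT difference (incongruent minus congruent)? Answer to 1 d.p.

3.2 ms

M(congruent) = 2980/6 = 496.667
M(incongruent) = 2999/6 = 499.833
Difference = 499.833 − 496.667 = 3.167 ms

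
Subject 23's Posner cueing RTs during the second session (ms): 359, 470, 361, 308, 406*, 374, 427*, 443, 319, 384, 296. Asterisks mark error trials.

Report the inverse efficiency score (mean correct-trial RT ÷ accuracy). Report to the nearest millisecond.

450 ms

Correct trials (n=9): 359, 470, 361, 308, 374, 443, 319, 384, 296
Mean correct RT = 3314/9 = 368.2222 ms
Proportion correct = 9/11
IES = 368.2222 / (9/11) = 450.049 ms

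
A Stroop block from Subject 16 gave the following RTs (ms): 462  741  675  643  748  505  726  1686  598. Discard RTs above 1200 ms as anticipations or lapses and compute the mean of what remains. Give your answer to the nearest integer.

637 ms

Excluded: 1686
Retained (n=8): Σ = 5098
Mean = 5098/8 = 637.2500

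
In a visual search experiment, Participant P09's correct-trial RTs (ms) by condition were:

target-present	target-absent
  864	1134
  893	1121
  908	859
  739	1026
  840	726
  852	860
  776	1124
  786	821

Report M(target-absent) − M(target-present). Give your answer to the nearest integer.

127 ms

M(target-present) = 6658/8 = 832.250
M(target-absent) = 7671/8 = 958.875
Difference = 958.875 − 832.250 = 126.625 ms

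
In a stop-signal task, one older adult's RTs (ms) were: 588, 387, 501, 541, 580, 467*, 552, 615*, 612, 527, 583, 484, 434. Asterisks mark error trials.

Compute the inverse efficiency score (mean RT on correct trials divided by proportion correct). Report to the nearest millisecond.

622 ms

Correct trials (n=11): 588, 387, 501, 541, 580, 552, 612, 527, 583, 484, 434
Mean correct RT = 5789/11 = 526.2727 ms
Proportion correct = 11/13
IES = 526.2727 / (11/13) = 621.959 ms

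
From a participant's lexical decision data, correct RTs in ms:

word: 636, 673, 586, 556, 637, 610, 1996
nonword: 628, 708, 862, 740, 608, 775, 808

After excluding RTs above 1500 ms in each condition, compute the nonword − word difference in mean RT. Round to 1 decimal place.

116.4 ms

word: exclude 1996
M(word) = 3698/6 = 616.333
M(nonword) = 5129/7 = 732.714
Difference = 732.714 − 616.333 = 116.381 ms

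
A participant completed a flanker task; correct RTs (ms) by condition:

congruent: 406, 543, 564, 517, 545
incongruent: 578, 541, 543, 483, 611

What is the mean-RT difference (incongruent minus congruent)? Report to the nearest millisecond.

M(congruent) = 2575/5 = 515.000
M(incongruent) = 2756/5 = 551.200
Difference = 551.200 − 515.000 = 36.200 ms

36 ms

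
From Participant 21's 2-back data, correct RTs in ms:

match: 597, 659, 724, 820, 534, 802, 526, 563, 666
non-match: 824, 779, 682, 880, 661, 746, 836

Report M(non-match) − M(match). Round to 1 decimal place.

118.0 ms

M(match) = 5891/9 = 654.556
M(non-match) = 5408/7 = 772.571
Difference = 772.571 − 654.556 = 118.016 ms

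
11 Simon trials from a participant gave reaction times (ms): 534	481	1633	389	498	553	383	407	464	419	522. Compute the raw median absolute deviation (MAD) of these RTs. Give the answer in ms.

62 ms

Sorted: 383, 389, 407, 419, 464, 481, 498, 522, 534, 553, 1633 → median = 481
|x − 481|: 53, 0, 1152, 92, 17, 72, 98, 74, 17, 62, 41
Sorted deviations: 0, 17, 17, 41, 53, 62, 72, 74, 92, 98, 1152 → MAD = 62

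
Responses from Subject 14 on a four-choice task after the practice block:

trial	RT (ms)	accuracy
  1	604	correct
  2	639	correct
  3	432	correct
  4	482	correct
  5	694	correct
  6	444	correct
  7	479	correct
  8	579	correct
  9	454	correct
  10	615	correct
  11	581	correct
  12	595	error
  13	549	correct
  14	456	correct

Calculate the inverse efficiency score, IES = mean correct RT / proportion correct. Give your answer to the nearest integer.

Correct trials (n=13): 604, 639, 432, 482, 694, 444, 479, 579, 454, 615, 581, 549, 456
Mean correct RT = 7008/13 = 539.0769 ms
Proportion correct = 13/14
IES = 539.0769 / (13/14) = 580.544 ms

581 ms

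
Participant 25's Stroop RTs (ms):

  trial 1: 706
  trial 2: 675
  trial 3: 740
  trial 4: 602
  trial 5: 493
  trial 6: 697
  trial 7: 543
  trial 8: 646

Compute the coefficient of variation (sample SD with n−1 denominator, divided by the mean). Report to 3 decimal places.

n = 8, Σ = 5102, M = 637.7500
Σ(x−M)² = 51287.500; s = √(51287.500/7) = 85.5966
CV = 85.5966 / 637.7500 = 0.13422

0.134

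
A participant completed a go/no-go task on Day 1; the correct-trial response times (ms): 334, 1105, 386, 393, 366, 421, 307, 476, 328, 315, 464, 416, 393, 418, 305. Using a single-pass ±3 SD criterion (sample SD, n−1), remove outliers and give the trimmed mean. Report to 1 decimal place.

n = 15, ΣRT = 6427, M = 428.467
Σ(x−M)² = 531651.73; s = √(531651.73/14) = 194.872
Cutoffs: 428.467 ± 3·194.872 → [-156.1, 1013.1]
Outside: 1105 → excluded.
Retained (n=14): Σ = 5322, mean = 5322/14 = 380.143

380.1 ms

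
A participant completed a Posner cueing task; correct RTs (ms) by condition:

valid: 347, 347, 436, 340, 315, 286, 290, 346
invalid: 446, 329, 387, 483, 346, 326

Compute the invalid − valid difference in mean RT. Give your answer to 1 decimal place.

47.8 ms

M(valid) = 2707/8 = 338.375
M(invalid) = 2317/6 = 386.167
Difference = 386.167 − 338.375 = 47.792 ms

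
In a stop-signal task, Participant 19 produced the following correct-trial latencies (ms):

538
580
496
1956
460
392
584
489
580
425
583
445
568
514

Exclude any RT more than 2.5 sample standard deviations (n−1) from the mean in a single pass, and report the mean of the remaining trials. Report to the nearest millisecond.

512 ms

n = 14, ΣRT = 8610, M = 615.000
Σ(x−M)² = 1989846.00; s = √(1989846.00/13) = 391.235
Cutoffs: 615.000 ± 2.5·391.235 → [-363.1, 1593.1]
Outside: 1956 → excluded.
Retained (n=13): Σ = 6654, mean = 6654/13 = 511.846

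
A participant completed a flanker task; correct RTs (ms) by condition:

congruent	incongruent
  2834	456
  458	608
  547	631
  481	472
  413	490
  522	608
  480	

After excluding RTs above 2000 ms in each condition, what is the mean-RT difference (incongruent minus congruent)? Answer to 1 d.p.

congruent: exclude 2834
M(congruent) = 2901/6 = 483.500
M(incongruent) = 3265/6 = 544.167
Difference = 544.167 − 483.500 = 60.667 ms

60.7 ms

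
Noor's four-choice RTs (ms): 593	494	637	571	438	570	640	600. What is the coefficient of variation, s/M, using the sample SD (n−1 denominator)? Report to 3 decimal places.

0.123

n = 8, Σ = 4543, M = 567.8750
Σ(x−M)² = 33982.875; s = √(33982.875/7) = 69.6757
CV = 69.6757 / 567.8750 = 0.12270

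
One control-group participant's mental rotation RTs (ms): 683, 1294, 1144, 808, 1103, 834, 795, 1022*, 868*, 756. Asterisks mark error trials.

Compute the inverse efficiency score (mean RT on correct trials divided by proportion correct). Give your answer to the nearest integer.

1159 ms

Correct trials (n=8): 683, 1294, 1144, 808, 1103, 834, 795, 756
Mean correct RT = 7417/8 = 927.1250 ms
Proportion correct = 8/10
IES = 927.1250 / (8/10) = 1158.906 ms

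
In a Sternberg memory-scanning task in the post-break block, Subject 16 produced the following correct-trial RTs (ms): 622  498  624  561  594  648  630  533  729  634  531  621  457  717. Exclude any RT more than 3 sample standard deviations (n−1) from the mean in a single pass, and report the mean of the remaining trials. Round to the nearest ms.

n = 14, ΣRT = 8399, M = 599.929
Σ(x−M)² = 77850.93; s = √(77850.93/13) = 77.386
Cutoffs: 599.929 ± 3·77.386 → [367.8, 832.1]
No RTs fall outside the cutoffs; all 14 retained. Mean = 8399/14 = 599.929

600 ms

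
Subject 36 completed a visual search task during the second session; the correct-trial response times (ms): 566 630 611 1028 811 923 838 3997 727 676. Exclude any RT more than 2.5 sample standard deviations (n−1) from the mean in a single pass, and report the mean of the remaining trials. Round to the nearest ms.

757 ms

n = 10, ΣRT = 10807, M = 1080.700
Σ(x−M)² = 9641644.10; s = √(9641644.10/9) = 1035.033
Cutoffs: 1080.700 ± 2.5·1035.033 → [-1506.9, 3668.3]
Outside: 3997 → excluded.
Retained (n=9): Σ = 6810, mean = 6810/9 = 756.667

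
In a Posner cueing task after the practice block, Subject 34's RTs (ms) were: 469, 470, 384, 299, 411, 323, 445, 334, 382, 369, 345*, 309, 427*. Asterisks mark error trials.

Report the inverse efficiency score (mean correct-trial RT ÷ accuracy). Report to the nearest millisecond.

451 ms

Correct trials (n=11): 469, 470, 384, 299, 411, 323, 445, 334, 382, 369, 309
Mean correct RT = 4195/11 = 381.3636 ms
Proportion correct = 11/13
IES = 381.3636 / (11/13) = 450.702 ms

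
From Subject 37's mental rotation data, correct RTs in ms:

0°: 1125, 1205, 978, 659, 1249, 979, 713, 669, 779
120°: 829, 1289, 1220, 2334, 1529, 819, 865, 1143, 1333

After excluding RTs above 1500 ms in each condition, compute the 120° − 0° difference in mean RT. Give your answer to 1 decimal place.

120°: exclude 2334, 1529
M(0°) = 8356/9 = 928.444
M(120°) = 7498/7 = 1071.143
Difference = 1071.143 − 928.444 = 142.698 ms

142.7 ms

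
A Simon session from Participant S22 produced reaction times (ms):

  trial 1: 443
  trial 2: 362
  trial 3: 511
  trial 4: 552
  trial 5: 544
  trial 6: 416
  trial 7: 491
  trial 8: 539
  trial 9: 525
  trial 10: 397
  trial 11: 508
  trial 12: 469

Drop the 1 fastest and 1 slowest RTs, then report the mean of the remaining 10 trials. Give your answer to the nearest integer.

484 ms

Sorted: 362, 397, 416, 443, 469, 491, 508, 511, 525, 539, 544, 552
Drop lowest 1 (362) and highest 1 (552)
Remaining (n=10): Σ = 4843, mean = 4843/10 = 484.300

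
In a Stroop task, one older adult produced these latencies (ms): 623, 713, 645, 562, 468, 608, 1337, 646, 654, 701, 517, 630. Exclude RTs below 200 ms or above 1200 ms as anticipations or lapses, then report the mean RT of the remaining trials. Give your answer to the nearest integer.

Excluded: 1337
Retained (n=11): Σ = 6767
Mean = 6767/11 = 615.1818

615 ms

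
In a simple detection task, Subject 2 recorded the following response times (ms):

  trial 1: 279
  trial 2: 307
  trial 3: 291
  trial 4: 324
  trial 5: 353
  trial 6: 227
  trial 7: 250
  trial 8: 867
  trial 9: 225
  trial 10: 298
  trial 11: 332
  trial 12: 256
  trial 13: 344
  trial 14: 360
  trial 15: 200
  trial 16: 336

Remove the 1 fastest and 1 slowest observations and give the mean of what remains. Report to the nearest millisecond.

299 ms

Sorted: 200, 225, 227, 250, 256, 279, 291, 298, 307, 324, 332, 336, 344, 353, 360, 867
Drop lowest 1 (200) and highest 1 (867)
Remaining (n=14): Σ = 4182, mean = 4182/14 = 298.714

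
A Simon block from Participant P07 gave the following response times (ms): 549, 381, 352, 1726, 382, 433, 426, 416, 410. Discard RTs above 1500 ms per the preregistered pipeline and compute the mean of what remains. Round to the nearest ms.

Excluded: 1726
Retained (n=8): Σ = 3349
Mean = 3349/8 = 418.6250

419 ms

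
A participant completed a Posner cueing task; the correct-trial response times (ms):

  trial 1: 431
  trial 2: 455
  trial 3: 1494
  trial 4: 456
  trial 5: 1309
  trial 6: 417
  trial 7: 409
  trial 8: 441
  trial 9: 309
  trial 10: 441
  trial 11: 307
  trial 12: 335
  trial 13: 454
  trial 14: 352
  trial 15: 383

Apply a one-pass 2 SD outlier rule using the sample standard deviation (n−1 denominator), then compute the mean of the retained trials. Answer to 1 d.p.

n = 15, ΣRT = 7993, M = 532.867
Σ(x−M)² = 1795831.73; s = √(1795831.73/14) = 358.153
Cutoffs: 532.867 ± 2·358.153 → [-183.4, 1249.2]
Outside: 1309, 1494 → excluded.
Retained (n=13): Σ = 5190, mean = 5190/13 = 399.231

399.2 ms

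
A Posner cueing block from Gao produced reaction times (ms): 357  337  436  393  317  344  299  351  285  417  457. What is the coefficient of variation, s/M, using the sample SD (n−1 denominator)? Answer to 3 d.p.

0.155

n = 11, Σ = 3993, M = 363.0000
Σ(x−M)² = 31494.000; s = √(31494.000/10) = 56.1195
CV = 56.1195 / 363.0000 = 0.15460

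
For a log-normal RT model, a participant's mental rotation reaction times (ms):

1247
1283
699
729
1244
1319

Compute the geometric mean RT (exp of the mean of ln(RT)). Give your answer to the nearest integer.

ln(RT): 7.1285, 7.1570, 6.5497, 6.5917, 7.1261, 7.1846
Mean ln(RT) = 41.7375/6 = 6.95625
Geometric mean = exp(6.95625) = 1049.69 ms

1050 ms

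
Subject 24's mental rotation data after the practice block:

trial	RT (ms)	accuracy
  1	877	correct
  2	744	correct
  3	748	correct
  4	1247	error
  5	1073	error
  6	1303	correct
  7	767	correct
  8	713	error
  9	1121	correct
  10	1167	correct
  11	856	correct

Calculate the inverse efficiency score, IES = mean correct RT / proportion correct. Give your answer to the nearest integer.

Correct trials (n=8): 877, 744, 748, 1303, 767, 1121, 1167, 856
Mean correct RT = 7583/8 = 947.8750 ms
Proportion correct = 8/11
IES = 947.8750 / (8/11) = 1303.328 ms

1303 ms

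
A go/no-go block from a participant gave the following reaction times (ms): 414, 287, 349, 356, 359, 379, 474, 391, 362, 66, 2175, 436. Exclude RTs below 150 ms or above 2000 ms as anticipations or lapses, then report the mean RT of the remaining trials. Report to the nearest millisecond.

381 ms

Excluded: 66, 2175
Retained (n=10): Σ = 3807
Mean = 3807/10 = 380.7000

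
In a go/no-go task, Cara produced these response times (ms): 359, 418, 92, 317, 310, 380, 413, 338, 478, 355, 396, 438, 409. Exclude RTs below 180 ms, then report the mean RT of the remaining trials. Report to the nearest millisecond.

Excluded: 92
Retained (n=12): Σ = 4611
Mean = 4611/12 = 384.2500

384 ms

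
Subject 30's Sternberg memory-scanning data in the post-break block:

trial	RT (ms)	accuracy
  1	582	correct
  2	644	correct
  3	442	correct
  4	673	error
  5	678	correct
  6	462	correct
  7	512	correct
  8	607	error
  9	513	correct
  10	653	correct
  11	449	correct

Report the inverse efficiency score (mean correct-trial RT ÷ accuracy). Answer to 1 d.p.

Correct trials (n=9): 582, 644, 442, 678, 462, 512, 513, 653, 449
Mean correct RT = 4935/9 = 548.3333 ms
Proportion correct = 9/11
IES = 548.3333 / (9/11) = 670.185 ms

670.2 ms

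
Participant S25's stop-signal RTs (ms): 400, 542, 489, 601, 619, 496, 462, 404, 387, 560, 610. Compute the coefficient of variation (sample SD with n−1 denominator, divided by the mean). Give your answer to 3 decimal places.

0.171

n = 11, Σ = 5570, M = 506.3636
Σ(x−M)² = 74946.545; s = √(74946.545/10) = 86.5717
CV = 86.5717 / 506.3636 = 0.17097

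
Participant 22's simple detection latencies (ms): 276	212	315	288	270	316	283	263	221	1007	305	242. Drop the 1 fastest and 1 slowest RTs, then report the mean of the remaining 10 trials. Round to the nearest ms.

278 ms

Sorted: 212, 221, 242, 263, 270, 276, 283, 288, 305, 315, 316, 1007
Drop lowest 1 (212) and highest 1 (1007)
Remaining (n=10): Σ = 2779, mean = 2779/10 = 277.900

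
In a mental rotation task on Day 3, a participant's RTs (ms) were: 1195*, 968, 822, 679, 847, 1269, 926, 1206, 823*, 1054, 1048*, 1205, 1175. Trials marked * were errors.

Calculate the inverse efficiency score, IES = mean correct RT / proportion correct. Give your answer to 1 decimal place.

1319.6 ms

Correct trials (n=10): 968, 822, 679, 847, 1269, 926, 1206, 1054, 1205, 1175
Mean correct RT = 10151/10 = 1015.1000 ms
Proportion correct = 10/13
IES = 1015.1000 / (10/13) = 1319.630 ms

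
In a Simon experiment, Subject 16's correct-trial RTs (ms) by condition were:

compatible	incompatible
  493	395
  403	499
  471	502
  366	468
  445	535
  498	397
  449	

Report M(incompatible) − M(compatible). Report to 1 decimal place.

M(compatible) = 3125/7 = 446.429
M(incompatible) = 2796/6 = 466.000
Difference = 466.000 − 446.429 = 19.571 ms

19.6 ms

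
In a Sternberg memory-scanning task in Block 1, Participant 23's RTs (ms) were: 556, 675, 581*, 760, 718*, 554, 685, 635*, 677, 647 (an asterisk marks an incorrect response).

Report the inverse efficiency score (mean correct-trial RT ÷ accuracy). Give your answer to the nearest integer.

929 ms

Correct trials (n=7): 556, 675, 760, 554, 685, 677, 647
Mean correct RT = 4554/7 = 650.5714 ms
Proportion correct = 7/10
IES = 650.5714 / (7/10) = 929.388 ms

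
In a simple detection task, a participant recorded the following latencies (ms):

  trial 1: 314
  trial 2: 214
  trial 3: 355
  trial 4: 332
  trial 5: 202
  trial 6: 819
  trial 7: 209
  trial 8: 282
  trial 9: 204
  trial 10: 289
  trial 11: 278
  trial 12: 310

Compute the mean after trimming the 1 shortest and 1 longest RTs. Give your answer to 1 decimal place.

Sorted: 202, 204, 209, 214, 278, 282, 289, 310, 314, 332, 355, 819
Drop lowest 1 (202) and highest 1 (819)
Remaining (n=10): Σ = 2787, mean = 2787/10 = 278.700

278.7 ms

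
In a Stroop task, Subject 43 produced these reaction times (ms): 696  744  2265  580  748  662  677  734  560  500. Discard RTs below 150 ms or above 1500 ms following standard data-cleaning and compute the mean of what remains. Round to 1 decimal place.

655.7 ms

Excluded: 2265
Retained (n=9): Σ = 5901
Mean = 5901/9 = 655.6667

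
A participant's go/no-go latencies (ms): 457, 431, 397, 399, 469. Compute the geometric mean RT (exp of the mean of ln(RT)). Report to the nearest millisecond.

430 ms

ln(RT): 6.1247, 6.0661, 5.9839, 5.9890, 6.1506
Mean ln(RT) = 30.3143/5 = 6.06286
Geometric mean = exp(6.06286) = 429.60 ms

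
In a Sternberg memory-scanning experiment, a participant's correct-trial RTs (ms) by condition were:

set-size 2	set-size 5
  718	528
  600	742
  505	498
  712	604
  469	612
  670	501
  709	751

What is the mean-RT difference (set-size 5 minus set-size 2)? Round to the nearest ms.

-21 ms

M(set-size 2) = 4383/7 = 626.143
M(set-size 5) = 4236/7 = 605.143
Difference = 605.143 − 626.143 = -21.000 ms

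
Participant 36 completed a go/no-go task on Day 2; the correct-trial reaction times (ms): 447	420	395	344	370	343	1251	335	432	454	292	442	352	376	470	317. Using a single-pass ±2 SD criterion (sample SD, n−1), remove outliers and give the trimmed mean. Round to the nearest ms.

386 ms

n = 16, ΣRT = 7040, M = 440.000
Σ(x−M)² = 744782.00; s = √(744782.00/15) = 222.828
Cutoffs: 440.000 ± 2·222.828 → [-5.7, 885.7]
Outside: 1251 → excluded.
Retained (n=15): Σ = 5789, mean = 5789/15 = 385.933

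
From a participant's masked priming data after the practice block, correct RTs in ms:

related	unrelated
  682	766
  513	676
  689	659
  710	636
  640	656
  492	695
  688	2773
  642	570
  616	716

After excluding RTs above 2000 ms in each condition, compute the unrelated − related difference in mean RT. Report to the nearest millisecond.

42 ms

unrelated: exclude 2773
M(related) = 5672/9 = 630.222
M(unrelated) = 5374/8 = 671.750
Difference = 671.750 − 630.222 = 41.528 ms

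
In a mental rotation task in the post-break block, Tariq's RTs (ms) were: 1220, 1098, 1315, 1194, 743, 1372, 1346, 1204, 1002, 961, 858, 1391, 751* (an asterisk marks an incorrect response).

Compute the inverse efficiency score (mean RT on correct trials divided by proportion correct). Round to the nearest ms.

1237 ms

Correct trials (n=12): 1220, 1098, 1315, 1194, 743, 1372, 1346, 1204, 1002, 961, 858, 1391
Mean correct RT = 13704/12 = 1142.0000 ms
Proportion correct = 12/13
IES = 1142.0000 / (12/13) = 1237.167 ms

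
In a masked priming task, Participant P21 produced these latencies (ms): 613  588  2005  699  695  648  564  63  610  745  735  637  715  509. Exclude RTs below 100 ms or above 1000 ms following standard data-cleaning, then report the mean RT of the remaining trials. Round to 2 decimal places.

646.50 ms

Excluded: 63, 2005
Retained (n=12): Σ = 7758
Mean = 7758/12 = 646.5000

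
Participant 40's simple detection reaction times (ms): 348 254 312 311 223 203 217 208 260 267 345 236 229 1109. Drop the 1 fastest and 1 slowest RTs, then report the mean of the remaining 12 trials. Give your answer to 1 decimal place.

Sorted: 203, 208, 217, 223, 229, 236, 254, 260, 267, 311, 312, 345, 348, 1109
Drop lowest 1 (203) and highest 1 (1109)
Remaining (n=12): Σ = 3210, mean = 3210/12 = 267.500

267.5 ms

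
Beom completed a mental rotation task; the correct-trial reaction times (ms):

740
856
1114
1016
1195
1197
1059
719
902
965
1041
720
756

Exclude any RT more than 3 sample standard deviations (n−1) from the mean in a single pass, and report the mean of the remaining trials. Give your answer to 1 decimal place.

n = 13, ΣRT = 12280, M = 944.615
Σ(x−M)² = 371433.08; s = √(371433.08/12) = 175.934
Cutoffs: 944.615 ± 3·175.934 → [416.8, 1472.4]
No RTs fall outside the cutoffs; all 13 retained. Mean = 12280/13 = 944.615

944.6 ms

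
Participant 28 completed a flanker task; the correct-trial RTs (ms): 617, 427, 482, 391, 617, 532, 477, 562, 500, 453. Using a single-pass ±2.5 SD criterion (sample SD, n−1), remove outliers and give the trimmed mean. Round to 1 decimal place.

n = 10, ΣRT = 5058, M = 505.800
Σ(x−M)² = 52181.60; s = √(52181.60/9) = 76.144
Cutoffs: 505.800 ± 2.5·76.144 → [315.4, 696.2]
No RTs fall outside the cutoffs; all 10 retained. Mean = 5058/10 = 505.800

505.8 ms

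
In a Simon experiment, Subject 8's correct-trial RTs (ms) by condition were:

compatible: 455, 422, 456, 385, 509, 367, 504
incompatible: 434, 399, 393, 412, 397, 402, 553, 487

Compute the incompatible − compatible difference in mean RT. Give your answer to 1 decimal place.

M(compatible) = 3098/7 = 442.571
M(incompatible) = 3477/8 = 434.625
Difference = 434.625 − 442.571 = -7.946 ms

-7.9 ms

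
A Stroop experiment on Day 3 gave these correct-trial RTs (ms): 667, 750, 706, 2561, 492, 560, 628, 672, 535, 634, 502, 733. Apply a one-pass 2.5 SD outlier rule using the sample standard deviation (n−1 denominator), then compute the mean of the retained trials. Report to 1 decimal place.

625.4 ms

n = 12, ΣRT = 9440, M = 786.667
Σ(x−M)² = 3517518.67; s = √(3517518.67/11) = 565.486
Cutoffs: 786.667 ± 2.5·565.486 → [-627.0, 2200.4]
Outside: 2561 → excluded.
Retained (n=11): Σ = 6879, mean = 6879/11 = 625.364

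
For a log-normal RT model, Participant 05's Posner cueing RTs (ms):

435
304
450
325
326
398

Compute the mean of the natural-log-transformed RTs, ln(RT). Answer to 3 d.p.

ln(RT): 6.0753, 5.7170, 6.1092, 5.7838, 5.7869, 5.9865
Σ ln(RT) = 35.4588
Mean = 35.4588/6 = 5.90980

5.910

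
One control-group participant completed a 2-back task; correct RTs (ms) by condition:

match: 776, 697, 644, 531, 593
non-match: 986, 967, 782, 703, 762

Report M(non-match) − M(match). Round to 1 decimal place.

191.8 ms

M(match) = 3241/5 = 648.200
M(non-match) = 4200/5 = 840.000
Difference = 840.000 − 648.200 = 191.800 ms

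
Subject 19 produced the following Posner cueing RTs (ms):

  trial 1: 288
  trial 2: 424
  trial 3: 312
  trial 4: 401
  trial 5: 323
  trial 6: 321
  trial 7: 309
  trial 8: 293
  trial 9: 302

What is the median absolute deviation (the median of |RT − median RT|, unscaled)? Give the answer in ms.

Sorted: 288, 293, 302, 309, 312, 321, 323, 401, 424 → median = 312
|x − 312|: 24, 112, 0, 89, 11, 9, 3, 19, 10
Sorted deviations: 0, 3, 9, 10, 11, 19, 24, 89, 112 → MAD = 11

11 ms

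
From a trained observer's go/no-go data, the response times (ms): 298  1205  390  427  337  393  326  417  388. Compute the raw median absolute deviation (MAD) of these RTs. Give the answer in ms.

Sorted: 298, 326, 337, 388, 390, 393, 417, 427, 1205 → median = 390
|x − 390|: 92, 815, 0, 37, 53, 3, 64, 27, 2
Sorted deviations: 0, 2, 3, 27, 37, 53, 64, 92, 815 → MAD = 37

37 ms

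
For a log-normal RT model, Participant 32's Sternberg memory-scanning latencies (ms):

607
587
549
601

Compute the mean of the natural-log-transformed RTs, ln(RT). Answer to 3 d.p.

ln(RT): 6.4085, 6.3750, 6.3081, 6.3986
Σ ln(RT) = 25.4902
Mean = 25.4902/4 = 6.37256

6.373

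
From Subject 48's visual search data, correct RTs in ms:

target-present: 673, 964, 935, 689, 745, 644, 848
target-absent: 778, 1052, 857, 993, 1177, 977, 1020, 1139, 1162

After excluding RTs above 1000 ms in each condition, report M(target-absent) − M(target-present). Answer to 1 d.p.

115.8 ms

target-absent: exclude 1052, 1177, 1020, 1139, 1162
M(target-present) = 5498/7 = 785.429
M(target-absent) = 3605/4 = 901.250
Difference = 901.250 − 785.429 = 115.821 ms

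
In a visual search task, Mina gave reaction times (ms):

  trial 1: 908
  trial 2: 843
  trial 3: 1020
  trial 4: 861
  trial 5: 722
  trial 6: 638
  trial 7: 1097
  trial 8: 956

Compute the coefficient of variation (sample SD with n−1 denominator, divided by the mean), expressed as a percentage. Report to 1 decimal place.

17.1%

n = 8, Σ = 7045, M = 880.6250
Σ(x−M)² = 158503.875; s = √(158503.875/7) = 150.4773
CV = 150.4773 / 880.6250 = 0.17088 = 17.088%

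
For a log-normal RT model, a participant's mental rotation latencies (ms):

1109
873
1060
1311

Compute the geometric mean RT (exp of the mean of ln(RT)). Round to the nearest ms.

1077 ms

ln(RT): 7.0112, 6.7719, 6.9660, 7.1785
Mean ln(RT) = 27.9277/4 = 6.98193
Geometric mean = exp(6.98193) = 1076.99 ms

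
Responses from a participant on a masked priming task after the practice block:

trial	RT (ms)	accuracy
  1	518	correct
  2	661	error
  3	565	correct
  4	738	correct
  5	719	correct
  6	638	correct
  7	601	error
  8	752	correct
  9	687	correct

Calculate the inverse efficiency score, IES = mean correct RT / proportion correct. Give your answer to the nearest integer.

Correct trials (n=7): 518, 565, 738, 719, 638, 752, 687
Mean correct RT = 4617/7 = 659.5714 ms
Proportion correct = 7/9
IES = 659.5714 / (7/9) = 848.020 ms

848 ms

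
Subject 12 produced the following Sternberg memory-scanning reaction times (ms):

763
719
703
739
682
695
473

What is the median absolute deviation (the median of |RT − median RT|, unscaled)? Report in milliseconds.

Sorted: 473, 682, 695, 703, 719, 739, 763 → median = 703
|x − 703|: 60, 16, 0, 36, 21, 8, 230
Sorted deviations: 0, 8, 16, 21, 36, 60, 230 → MAD = 21

21 ms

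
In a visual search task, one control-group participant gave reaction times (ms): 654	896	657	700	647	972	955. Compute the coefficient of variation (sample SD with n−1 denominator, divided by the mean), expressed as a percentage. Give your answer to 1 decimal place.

19.2%

n = 7, Σ = 5481, M = 783.0000
Σ(x−M)² = 135976.000; s = √(135976.000/6) = 150.5412
CV = 150.5412 / 783.0000 = 0.19226 = 19.226%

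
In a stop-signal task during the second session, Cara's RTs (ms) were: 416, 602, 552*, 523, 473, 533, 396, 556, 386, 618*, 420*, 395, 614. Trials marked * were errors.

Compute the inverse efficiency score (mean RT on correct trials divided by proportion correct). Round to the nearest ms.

636 ms

Correct trials (n=10): 416, 602, 523, 473, 533, 396, 556, 386, 395, 614
Mean correct RT = 4894/10 = 489.4000 ms
Proportion correct = 10/13
IES = 489.4000 / (10/13) = 636.220 ms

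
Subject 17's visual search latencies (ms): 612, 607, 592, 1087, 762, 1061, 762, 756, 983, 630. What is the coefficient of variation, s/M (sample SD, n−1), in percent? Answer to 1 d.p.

n = 10, Σ = 7852, M = 785.2000
Σ(x−M)² = 331369.600; s = √(331369.600/9) = 191.8824
CV = 191.8824 / 785.2000 = 0.24437 = 24.437%

24.4%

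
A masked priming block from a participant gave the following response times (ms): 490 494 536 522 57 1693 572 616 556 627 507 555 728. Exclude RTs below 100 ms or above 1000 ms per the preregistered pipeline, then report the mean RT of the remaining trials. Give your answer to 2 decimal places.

563.91 ms

Excluded: 57, 1693
Retained (n=11): Σ = 6203
Mean = 6203/11 = 563.9091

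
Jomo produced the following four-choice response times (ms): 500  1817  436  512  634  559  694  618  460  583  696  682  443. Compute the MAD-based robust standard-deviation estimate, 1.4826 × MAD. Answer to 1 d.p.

Sorted: 436, 443, 460, 500, 512, 559, 583, 618, 634, 682, 694, 696, 1817 → median = 583
|x − 583| sorted: 0, 24, 35, 51, 71, 83, 99, 111, 113, 123, 140, 147, 1234 → MAD = 99
Robust SD ≈ 1.4826 × 99 = 146.777

146.8 ms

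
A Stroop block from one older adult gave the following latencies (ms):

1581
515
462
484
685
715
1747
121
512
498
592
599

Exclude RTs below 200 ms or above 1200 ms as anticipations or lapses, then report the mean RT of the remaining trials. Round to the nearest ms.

562 ms

Excluded: 121, 1581, 1747
Retained (n=9): Σ = 5062
Mean = 5062/9 = 562.4444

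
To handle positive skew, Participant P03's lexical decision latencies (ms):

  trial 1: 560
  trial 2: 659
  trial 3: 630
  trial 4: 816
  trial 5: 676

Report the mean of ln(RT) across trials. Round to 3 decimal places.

6.497

ln(RT): 6.3279, 6.4907, 6.4457, 6.7044, 6.5162
Σ ln(RT) = 32.4850
Mean = 32.4850/5 = 6.49700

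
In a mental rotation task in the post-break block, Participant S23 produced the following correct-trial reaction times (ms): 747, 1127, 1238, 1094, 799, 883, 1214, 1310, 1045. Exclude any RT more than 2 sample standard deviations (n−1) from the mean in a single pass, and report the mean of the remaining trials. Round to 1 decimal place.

1050.8 ms

n = 9, ΣRT = 9457, M = 1050.778
Σ(x−M)² = 320423.56; s = √(320423.56/8) = 200.132
Cutoffs: 1050.778 ± 2·200.132 → [650.5, 1451.0]
No RTs fall outside the cutoffs; all 9 retained. Mean = 9457/9 = 1050.778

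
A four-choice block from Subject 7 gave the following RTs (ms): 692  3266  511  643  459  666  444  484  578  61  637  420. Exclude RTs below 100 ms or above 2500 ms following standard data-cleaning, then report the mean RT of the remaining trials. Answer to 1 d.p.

553.4 ms

Excluded: 61, 3266
Retained (n=10): Σ = 5534
Mean = 5534/10 = 553.4000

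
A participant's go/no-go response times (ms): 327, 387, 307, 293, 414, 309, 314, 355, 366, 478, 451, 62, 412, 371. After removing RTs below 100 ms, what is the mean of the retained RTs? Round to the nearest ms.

Excluded: 62
Retained (n=13): Σ = 4784
Mean = 4784/13 = 368.0000

368 ms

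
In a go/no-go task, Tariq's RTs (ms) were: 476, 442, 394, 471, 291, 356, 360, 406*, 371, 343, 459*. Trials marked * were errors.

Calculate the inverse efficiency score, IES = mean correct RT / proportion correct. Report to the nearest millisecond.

Correct trials (n=9): 476, 442, 394, 471, 291, 356, 360, 371, 343
Mean correct RT = 3504/9 = 389.3333 ms
Proportion correct = 9/11
IES = 389.3333 / (9/11) = 475.852 ms

476 ms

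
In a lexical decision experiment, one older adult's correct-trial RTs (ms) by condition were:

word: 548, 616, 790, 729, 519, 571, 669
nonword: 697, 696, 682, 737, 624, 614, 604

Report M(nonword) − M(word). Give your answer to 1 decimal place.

M(word) = 4442/7 = 634.571
M(nonword) = 4654/7 = 664.857
Difference = 664.857 − 634.571 = 30.286 ms

30.3 ms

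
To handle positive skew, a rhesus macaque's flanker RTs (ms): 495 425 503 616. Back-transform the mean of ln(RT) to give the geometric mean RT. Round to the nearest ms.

505 ms

ln(RT): 6.2046, 6.0521, 6.2206, 6.4232
Mean ln(RT) = 24.9005/4 = 6.22512
Geometric mean = exp(6.22512) = 505.28 ms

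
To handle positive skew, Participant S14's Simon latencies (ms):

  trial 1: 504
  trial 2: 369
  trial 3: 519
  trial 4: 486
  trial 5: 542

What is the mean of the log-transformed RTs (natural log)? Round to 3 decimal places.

6.173

ln(RT): 6.2226, 5.9108, 6.2519, 6.1862, 6.2953
Σ ln(RT) = 30.8668
Mean = 30.8668/5 = 6.17335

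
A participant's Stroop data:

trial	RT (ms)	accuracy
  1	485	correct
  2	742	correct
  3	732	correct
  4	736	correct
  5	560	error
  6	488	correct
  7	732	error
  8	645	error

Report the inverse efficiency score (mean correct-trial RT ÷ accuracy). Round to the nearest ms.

1019 ms

Correct trials (n=5): 485, 742, 732, 736, 488
Mean correct RT = 3183/5 = 636.6000 ms
Proportion correct = 5/8
IES = 636.6000 / (5/8) = 1018.560 ms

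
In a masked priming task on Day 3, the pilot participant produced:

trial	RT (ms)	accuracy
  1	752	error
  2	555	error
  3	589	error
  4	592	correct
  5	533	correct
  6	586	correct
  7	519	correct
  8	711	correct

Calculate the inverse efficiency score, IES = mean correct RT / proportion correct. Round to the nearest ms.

Correct trials (n=5): 592, 533, 586, 519, 711
Mean correct RT = 2941/5 = 588.2000 ms
Proportion correct = 5/8
IES = 588.2000 / (5/8) = 941.120 ms

941 ms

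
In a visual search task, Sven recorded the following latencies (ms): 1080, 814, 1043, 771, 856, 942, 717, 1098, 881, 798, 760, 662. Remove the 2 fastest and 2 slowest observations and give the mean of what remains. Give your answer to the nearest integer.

Sorted: 662, 717, 760, 771, 798, 814, 856, 881, 942, 1043, 1080, 1098
Drop lowest 2 (662, 717) and highest 2 (1080, 1098)
Remaining (n=8): Σ = 6865, mean = 6865/8 = 858.125

858 ms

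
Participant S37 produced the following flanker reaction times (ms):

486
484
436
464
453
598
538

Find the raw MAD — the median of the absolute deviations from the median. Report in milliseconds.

31 ms

Sorted: 436, 453, 464, 484, 486, 538, 598 → median = 484
|x − 484|: 2, 0, 48, 20, 31, 114, 54
Sorted deviations: 0, 2, 20, 31, 48, 54, 114 → MAD = 31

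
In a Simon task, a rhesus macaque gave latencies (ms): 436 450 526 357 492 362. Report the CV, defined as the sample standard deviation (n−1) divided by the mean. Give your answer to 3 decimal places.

0.156

n = 6, Σ = 2623, M = 437.1667
Σ(x−M)² = 23140.833; s = √(23140.833/5) = 68.0306
CV = 68.0306 / 437.1667 = 0.15562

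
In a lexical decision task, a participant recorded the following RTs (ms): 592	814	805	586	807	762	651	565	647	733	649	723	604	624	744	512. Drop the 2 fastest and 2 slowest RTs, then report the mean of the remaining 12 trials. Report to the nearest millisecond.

677 ms

Sorted: 512, 565, 586, 592, 604, 624, 647, 649, 651, 723, 733, 744, 762, 805, 807, 814
Drop lowest 2 (512, 565) and highest 2 (807, 814)
Remaining (n=12): Σ = 8120, mean = 8120/12 = 676.667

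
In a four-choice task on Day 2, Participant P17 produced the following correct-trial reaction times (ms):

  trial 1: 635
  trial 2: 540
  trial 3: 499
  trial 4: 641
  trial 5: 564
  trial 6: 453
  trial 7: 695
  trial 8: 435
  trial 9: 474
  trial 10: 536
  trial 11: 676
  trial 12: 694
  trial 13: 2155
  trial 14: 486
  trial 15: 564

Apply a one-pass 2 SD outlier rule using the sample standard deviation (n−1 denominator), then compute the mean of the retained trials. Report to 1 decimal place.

563.7 ms

n = 15, ΣRT = 10047, M = 669.800
Σ(x−M)² = 2469682.40; s = √(2469682.40/14) = 420.007
Cutoffs: 669.800 ± 2·420.007 → [-170.2, 1509.8]
Outside: 2155 → excluded.
Retained (n=14): Σ = 7892, mean = 7892/14 = 563.714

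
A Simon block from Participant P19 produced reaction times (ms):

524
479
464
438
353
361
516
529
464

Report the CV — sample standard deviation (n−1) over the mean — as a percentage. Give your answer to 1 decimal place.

14.2%

n = 9, Σ = 4128, M = 458.6667
Σ(x−M)² = 34104.000; s = √(34104.000/8) = 65.2917
CV = 65.2917 / 458.6667 = 0.14235 = 14.235%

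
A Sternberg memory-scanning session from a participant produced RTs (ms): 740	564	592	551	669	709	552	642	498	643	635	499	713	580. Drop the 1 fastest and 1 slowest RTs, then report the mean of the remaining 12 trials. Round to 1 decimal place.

612.4 ms

Sorted: 498, 499, 551, 552, 564, 580, 592, 635, 642, 643, 669, 709, 713, 740
Drop lowest 1 (498) and highest 1 (740)
Remaining (n=12): Σ = 7349, mean = 7349/12 = 612.417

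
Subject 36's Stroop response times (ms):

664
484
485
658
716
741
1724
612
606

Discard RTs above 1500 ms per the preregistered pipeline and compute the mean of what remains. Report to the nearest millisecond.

621 ms

Excluded: 1724
Retained (n=8): Σ = 4966
Mean = 4966/8 = 620.7500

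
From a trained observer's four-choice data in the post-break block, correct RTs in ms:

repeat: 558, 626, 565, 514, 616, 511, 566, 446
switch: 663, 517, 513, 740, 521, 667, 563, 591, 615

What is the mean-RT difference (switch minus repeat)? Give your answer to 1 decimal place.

M(repeat) = 4402/8 = 550.250
M(switch) = 5390/9 = 598.889
Difference = 598.889 − 550.250 = 48.639 ms

48.6 ms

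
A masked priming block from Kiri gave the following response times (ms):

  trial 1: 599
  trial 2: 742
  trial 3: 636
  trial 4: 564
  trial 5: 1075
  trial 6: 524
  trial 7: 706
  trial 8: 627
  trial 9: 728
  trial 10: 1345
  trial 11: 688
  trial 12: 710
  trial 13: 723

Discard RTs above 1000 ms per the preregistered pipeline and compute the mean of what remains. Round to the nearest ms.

Excluded: 1075, 1345
Retained (n=11): Σ = 7247
Mean = 7247/11 = 658.8182

659 ms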